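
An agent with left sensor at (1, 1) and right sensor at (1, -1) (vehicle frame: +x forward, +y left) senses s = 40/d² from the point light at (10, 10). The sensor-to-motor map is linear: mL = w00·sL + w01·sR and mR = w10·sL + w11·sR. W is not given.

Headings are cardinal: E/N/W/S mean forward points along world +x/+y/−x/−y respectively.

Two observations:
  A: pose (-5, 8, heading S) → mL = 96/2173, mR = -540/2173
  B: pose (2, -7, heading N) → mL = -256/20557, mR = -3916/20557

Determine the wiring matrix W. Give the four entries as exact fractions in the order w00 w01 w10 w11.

obs A: pose=(-5,8,S) → sL=8/41, sR=8/53, mL=96/2173, mR=-540/2173
obs B: pose=(2,-7,N) → sL=40/337, sR=8/61, mL=-256/20557, mR=-3916/20557
sensor matrix S = [[8/41, 8/53], [40/337, 8/61]]; det S = 342784/44670361
solve [mL_A; mL_B] = S·[w00; w01] and [mR_A; mR_B] = S·[w10; w11]:
  w00 = 1, w01 = -1, w10 = -1/2, w11 = -1

1 -1 -1/2 -1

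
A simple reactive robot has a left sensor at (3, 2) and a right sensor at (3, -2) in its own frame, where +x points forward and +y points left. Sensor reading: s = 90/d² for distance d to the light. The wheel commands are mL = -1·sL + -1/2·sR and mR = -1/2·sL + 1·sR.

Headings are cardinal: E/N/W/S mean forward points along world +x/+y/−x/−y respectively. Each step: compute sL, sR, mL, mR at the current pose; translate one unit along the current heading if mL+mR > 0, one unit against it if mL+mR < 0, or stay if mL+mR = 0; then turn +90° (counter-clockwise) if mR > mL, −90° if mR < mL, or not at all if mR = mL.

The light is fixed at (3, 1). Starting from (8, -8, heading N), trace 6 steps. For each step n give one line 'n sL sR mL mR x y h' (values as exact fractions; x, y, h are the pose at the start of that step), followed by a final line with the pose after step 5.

n=0: pose=(8,-8,N); sL=2, sR=18/17; mL=-43/17, mR=1/17; mL+mR=-42/17 → advance -1; mR−mL=44/17 → turn +1·90°
n=1: pose=(8,-9,W); sL=45/74, sR=45/34; mL=-3195/2516, mR=2565/2516; mL+mR=-315/1258 → advance -1; mR−mL=1440/629 → turn +1·90°
n=2: pose=(9,-9,S); sL=90/233, sR=18/37; mL=-5427/8621, mR=2529/8621; mL+mR=-2898/8621 → advance -1; mR−mL=7956/8621 → turn +1·90°
n=3: pose=(9,-8,E); sL=9/13, sR=45/101; mL=-2403/2626, mR=261/2626; mL+mR=-1071/1313 → advance -1; mR−mL=1332/1313 → turn +1·90°
n=4: pose=(8,-8,N); sL=2, sR=18/17; mL=-43/17, mR=1/17; mL+mR=-42/17 → advance -1; mR−mL=44/17 → turn +1·90°
n=5: pose=(8,-9,W); sL=45/74, sR=45/34; mL=-3195/2516, mR=2565/2516; mL+mR=-315/1258 → advance -1; mR−mL=1440/629 → turn +1·90°

0 2 18/17 -43/17 1/17 8 -8 N
1 45/74 45/34 -3195/2516 2565/2516 8 -9 W
2 90/233 18/37 -5427/8621 2529/8621 9 -9 S
3 9/13 45/101 -2403/2626 261/2626 9 -8 E
4 2 18/17 -43/17 1/17 8 -8 N
5 45/74 45/34 -3195/2516 2565/2516 8 -9 W
final 9 -9 S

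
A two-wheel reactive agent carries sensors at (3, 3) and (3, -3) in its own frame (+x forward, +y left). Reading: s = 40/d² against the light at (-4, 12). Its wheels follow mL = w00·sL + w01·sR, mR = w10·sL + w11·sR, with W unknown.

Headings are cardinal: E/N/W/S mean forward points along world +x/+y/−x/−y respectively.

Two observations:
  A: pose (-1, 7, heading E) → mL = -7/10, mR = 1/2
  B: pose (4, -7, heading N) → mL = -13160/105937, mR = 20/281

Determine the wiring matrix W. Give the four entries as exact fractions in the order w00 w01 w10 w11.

obs A: pose=(-1,7,E) → sL=1, sR=2/5, mL=-7/10, mR=1/2
obs B: pose=(4,-7,N) → sL=40/281, sR=40/377, mL=-13160/105937, mR=20/281
sensor matrix S = [[1, 2/5], [40/281, 40/377]]; det S = 5208/105937
solve [mL_A; mL_B] = S·[w00; w01] and [mR_A; mR_B] = S·[w10; w11]:
  w00 = -1/2, w01 = -1/2, w10 = 1/2, w11 = 0

-1/2 -1/2 1/2 0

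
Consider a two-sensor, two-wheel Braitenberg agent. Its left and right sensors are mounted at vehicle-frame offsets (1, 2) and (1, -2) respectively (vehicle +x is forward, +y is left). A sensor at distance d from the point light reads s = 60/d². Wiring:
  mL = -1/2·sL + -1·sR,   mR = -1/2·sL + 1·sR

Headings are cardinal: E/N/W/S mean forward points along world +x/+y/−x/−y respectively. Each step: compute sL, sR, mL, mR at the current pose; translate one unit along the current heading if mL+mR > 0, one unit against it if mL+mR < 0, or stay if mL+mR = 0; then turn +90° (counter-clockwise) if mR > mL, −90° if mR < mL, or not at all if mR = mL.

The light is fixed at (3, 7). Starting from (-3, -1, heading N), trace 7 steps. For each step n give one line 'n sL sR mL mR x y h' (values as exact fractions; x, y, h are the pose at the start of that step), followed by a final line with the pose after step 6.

0 60/113 12/13 -1746/1469 966/1469 -3 -1 N
1 6/17 30/49 -657/833 363/833 -3 -2 W
2 60/109 60/149 -11010/16241 2070/16241 -2 -2 S
3 15/13 15/29 -825/754 -45/754 -2 -1 E
4 60/113 12/13 -1746/1469 966/1469 -3 -1 N
5 6/17 30/49 -657/833 363/833 -3 -2 W
6 60/109 60/149 -11010/16241 2070/16241 -2 -2 S
final -2 -1 E

n=0: pose=(-3,-1,N); sL=60/113, sR=12/13; mL=-1746/1469, mR=966/1469; mL+mR=-60/113 → advance -1; mR−mL=24/13 → turn +1·90°
n=1: pose=(-3,-2,W); sL=6/17, sR=30/49; mL=-657/833, mR=363/833; mL+mR=-6/17 → advance -1; mR−mL=60/49 → turn +1·90°
n=2: pose=(-2,-2,S); sL=60/109, sR=60/149; mL=-11010/16241, mR=2070/16241; mL+mR=-60/109 → advance -1; mR−mL=120/149 → turn +1·90°
n=3: pose=(-2,-1,E); sL=15/13, sR=15/29; mL=-825/754, mR=-45/754; mL+mR=-15/13 → advance -1; mR−mL=30/29 → turn +1·90°
n=4: pose=(-3,-1,N); sL=60/113, sR=12/13; mL=-1746/1469, mR=966/1469; mL+mR=-60/113 → advance -1; mR−mL=24/13 → turn +1·90°
n=5: pose=(-3,-2,W); sL=6/17, sR=30/49; mL=-657/833, mR=363/833; mL+mR=-6/17 → advance -1; mR−mL=60/49 → turn +1·90°
n=6: pose=(-2,-2,S); sL=60/109, sR=60/149; mL=-11010/16241, mR=2070/16241; mL+mR=-60/109 → advance -1; mR−mL=120/149 → turn +1·90°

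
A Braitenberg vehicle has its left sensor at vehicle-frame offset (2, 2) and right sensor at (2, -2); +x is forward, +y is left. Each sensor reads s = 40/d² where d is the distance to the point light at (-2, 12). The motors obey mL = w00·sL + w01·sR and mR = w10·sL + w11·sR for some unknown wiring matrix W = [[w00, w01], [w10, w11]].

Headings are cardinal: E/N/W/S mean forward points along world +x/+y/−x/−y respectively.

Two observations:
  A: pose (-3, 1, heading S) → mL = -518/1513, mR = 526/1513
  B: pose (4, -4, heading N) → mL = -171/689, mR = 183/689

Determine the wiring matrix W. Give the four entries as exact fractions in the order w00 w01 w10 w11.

-1/2 -1 1 1/2

obs A: pose=(-3,1,S) → sL=4/17, sR=20/89, mL=-518/1513, mR=526/1513
obs B: pose=(4,-4,N) → sL=10/53, sR=2/13, mL=-171/689, mR=183/689
sensor matrix S = [[4/17, 20/89], [10/53, 2/13]]; det S = -6464/1042457
solve [mL_A; mL_B] = S·[w00; w01] and [mR_A; mR_B] = S·[w10; w11]:
  w00 = -1/2, w01 = -1, w10 = 1, w11 = 1/2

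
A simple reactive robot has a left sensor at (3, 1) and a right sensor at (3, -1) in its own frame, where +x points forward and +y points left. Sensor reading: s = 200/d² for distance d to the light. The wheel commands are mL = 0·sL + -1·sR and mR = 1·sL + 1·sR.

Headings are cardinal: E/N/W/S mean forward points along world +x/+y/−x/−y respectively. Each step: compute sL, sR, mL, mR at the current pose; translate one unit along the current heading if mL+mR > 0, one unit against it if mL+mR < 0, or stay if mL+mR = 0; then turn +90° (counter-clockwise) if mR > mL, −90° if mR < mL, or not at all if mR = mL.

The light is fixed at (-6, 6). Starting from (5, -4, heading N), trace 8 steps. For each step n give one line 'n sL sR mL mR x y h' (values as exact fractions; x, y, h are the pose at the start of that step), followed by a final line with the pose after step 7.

0 200/149 200/193 -200/193 68400/28757 5 -4 N
1 50/41 25/16 -25/16 1825/656 5 -3 W
2 40/53 8/9 -8/9 784/477 4 -3 S
3 4/5 20/29 -20/29 216/145 4 -4 E
4 200/149 200/193 -200/193 68400/28757 5 -4 N
5 50/41 25/16 -25/16 1825/656 5 -3 W
6 40/53 8/9 -8/9 784/477 4 -3 S
7 4/5 20/29 -20/29 216/145 4 -4 E
final 5 -4 N

n=0: pose=(5,-4,N); sL=200/149, sR=200/193; mL=-200/193, mR=68400/28757; mL+mR=200/149 → advance +1; mR−mL=98200/28757 → turn +1·90°
n=1: pose=(5,-3,W); sL=50/41, sR=25/16; mL=-25/16, mR=1825/656; mL+mR=50/41 → advance +1; mR−mL=1425/328 → turn +1·90°
n=2: pose=(4,-3,S); sL=40/53, sR=8/9; mL=-8/9, mR=784/477; mL+mR=40/53 → advance +1; mR−mL=1208/477 → turn +1·90°
n=3: pose=(4,-4,E); sL=4/5, sR=20/29; mL=-20/29, mR=216/145; mL+mR=4/5 → advance +1; mR−mL=316/145 → turn +1·90°
n=4: pose=(5,-4,N); sL=200/149, sR=200/193; mL=-200/193, mR=68400/28757; mL+mR=200/149 → advance +1; mR−mL=98200/28757 → turn +1·90°
n=5: pose=(5,-3,W); sL=50/41, sR=25/16; mL=-25/16, mR=1825/656; mL+mR=50/41 → advance +1; mR−mL=1425/328 → turn +1·90°
n=6: pose=(4,-3,S); sL=40/53, sR=8/9; mL=-8/9, mR=784/477; mL+mR=40/53 → advance +1; mR−mL=1208/477 → turn +1·90°
n=7: pose=(4,-4,E); sL=4/5, sR=20/29; mL=-20/29, mR=216/145; mL+mR=4/5 → advance +1; mR−mL=316/145 → turn +1·90°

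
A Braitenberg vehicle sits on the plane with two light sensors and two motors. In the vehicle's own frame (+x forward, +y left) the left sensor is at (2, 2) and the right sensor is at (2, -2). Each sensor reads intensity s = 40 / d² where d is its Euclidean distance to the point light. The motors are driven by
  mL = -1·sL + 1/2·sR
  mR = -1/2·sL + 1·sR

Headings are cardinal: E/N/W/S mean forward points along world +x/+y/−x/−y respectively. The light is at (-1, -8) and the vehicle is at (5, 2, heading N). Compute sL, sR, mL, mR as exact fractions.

left sensor world pos  = (3, 4); dL² = 160
right sensor world pos = (7, 4); dR² = 208
sL = 40/160 = 1/4
sR = 40/208 = 5/26
mL = -1·sL + 1/2·sR = -2/13
mR = -1/2·sL + 1·sR = 7/104

1/4 5/26 -2/13 7/104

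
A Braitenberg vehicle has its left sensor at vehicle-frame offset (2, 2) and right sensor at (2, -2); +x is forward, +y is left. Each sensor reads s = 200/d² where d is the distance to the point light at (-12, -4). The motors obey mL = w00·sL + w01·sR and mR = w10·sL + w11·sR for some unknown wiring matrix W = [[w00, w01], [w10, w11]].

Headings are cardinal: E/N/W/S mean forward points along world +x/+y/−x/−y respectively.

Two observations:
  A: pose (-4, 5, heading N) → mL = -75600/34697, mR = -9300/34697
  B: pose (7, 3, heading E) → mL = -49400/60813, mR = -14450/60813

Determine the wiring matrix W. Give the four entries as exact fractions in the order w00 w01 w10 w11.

obs A: pose=(-4,5,N) → sL=200/157, sR=200/221, mL=-75600/34697, mR=-9300/34697
obs B: pose=(7,3,E) → sL=100/261, sR=100/233, mL=-49400/60813, mR=-14450/60813
sensor matrix S = [[200/157, 200/221], [100/261, 100/233]]; det S = 422000000/2110028661
solve [mL_A; mL_B] = S·[w00; w01] and [mR_A; mR_B] = S·[w10; w11]:
  w00 = -1, w01 = -1, w10 = 1/2, w11 = -1

-1 -1 1/2 -1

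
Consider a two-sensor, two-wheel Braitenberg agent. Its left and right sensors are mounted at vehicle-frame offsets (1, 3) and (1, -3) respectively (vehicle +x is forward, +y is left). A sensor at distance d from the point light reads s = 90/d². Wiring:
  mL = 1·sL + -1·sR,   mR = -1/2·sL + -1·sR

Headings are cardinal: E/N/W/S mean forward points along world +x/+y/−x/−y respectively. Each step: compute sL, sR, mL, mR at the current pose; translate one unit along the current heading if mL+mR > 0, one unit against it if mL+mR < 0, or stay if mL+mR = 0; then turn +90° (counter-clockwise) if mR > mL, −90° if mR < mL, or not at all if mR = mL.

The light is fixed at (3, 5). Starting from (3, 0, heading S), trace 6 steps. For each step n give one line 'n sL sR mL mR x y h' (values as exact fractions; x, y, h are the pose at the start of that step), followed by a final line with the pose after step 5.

0 2 2 0 -3 3 0 S
1 9/5 45 -216/5 -459/10 3 1 W
2 90/13 18/5 216/65 -459/65 4 1 N
3 45/4 45/34 675/68 -945/136 4 0 E
4 90/61 90/37 -2160/2257 -7155/2257 5 0 S
5 9/5 45 -216/5 -459/10 5 1 W
final 6 1 N

n=0: pose=(3,0,S); sL=2, sR=2; mL=0, mR=-3; mL+mR=-3 → advance -1; mR−mL=-3 → turn -1·90°
n=1: pose=(3,1,W); sL=9/5, sR=45; mL=-216/5, mR=-459/10; mL+mR=-891/10 → advance -1; mR−mL=-27/10 → turn -1·90°
n=2: pose=(4,1,N); sL=90/13, sR=18/5; mL=216/65, mR=-459/65; mL+mR=-243/65 → advance -1; mR−mL=-135/13 → turn -1·90°
n=3: pose=(4,0,E); sL=45/4, sR=45/34; mL=675/68, mR=-945/136; mL+mR=405/136 → advance +1; mR−mL=-135/8 → turn -1·90°
n=4: pose=(5,0,S); sL=90/61, sR=90/37; mL=-2160/2257, mR=-7155/2257; mL+mR=-9315/2257 → advance -1; mR−mL=-135/61 → turn -1·90°
n=5: pose=(5,1,W); sL=9/5, sR=45; mL=-216/5, mR=-459/10; mL+mR=-891/10 → advance -1; mR−mL=-27/10 → turn -1·90°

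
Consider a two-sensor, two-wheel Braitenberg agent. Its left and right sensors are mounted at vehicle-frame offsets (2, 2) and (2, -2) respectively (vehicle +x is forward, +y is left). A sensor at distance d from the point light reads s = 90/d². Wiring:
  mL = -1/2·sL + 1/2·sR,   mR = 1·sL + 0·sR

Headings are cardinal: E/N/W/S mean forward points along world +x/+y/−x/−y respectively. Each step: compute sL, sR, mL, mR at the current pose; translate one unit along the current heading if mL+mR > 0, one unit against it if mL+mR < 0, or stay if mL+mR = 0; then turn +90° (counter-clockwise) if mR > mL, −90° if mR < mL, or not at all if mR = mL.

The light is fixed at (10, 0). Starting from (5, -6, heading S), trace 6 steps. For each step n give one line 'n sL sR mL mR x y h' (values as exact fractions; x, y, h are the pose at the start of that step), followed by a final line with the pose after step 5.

0 90/73 90/113 -1800/8249 90/73 5 -6 S
1 45/17 1 -14/17 45/17 5 -7 E
2 90/61 90/29 1440/1769 90/61 6 -7 N
3 9/10 45/26 27/65 9/10 6 -6 W
4 90/73 90/113 -1800/8249 90/73 5 -6 S
5 45/17 1 -14/17 45/17 5 -7 E
final 6 -7 N

n=0: pose=(5,-6,S); sL=90/73, sR=90/113; mL=-1800/8249, mR=90/73; mL+mR=8370/8249 → advance +1; mR−mL=11970/8249 → turn +1·90°
n=1: pose=(5,-7,E); sL=45/17, sR=1; mL=-14/17, mR=45/17; mL+mR=31/17 → advance +1; mR−mL=59/17 → turn +1·90°
n=2: pose=(6,-7,N); sL=90/61, sR=90/29; mL=1440/1769, mR=90/61; mL+mR=4050/1769 → advance +1; mR−mL=1170/1769 → turn +1·90°
n=3: pose=(6,-6,W); sL=9/10, sR=45/26; mL=27/65, mR=9/10; mL+mR=171/130 → advance +1; mR−mL=63/130 → turn +1·90°
n=4: pose=(5,-6,S); sL=90/73, sR=90/113; mL=-1800/8249, mR=90/73; mL+mR=8370/8249 → advance +1; mR−mL=11970/8249 → turn +1·90°
n=5: pose=(5,-7,E); sL=45/17, sR=1; mL=-14/17, mR=45/17; mL+mR=31/17 → advance +1; mR−mL=59/17 → turn +1·90°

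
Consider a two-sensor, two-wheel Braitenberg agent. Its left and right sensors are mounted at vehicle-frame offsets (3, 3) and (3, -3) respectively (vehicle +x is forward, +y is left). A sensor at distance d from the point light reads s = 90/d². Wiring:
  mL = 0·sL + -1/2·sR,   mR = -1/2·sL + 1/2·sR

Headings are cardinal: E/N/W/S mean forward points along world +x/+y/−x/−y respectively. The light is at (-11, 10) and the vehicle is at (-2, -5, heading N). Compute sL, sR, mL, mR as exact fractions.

left sensor world pos  = (-5, -2); dL² = 180
right sensor world pos = (1, -2); dR² = 288
sL = 90/180 = 1/2
sR = 90/288 = 5/16
mL = 0·sL + -1/2·sR = -5/32
mR = -1/2·sL + 1/2·sR = -3/32

1/2 5/16 -5/32 -3/32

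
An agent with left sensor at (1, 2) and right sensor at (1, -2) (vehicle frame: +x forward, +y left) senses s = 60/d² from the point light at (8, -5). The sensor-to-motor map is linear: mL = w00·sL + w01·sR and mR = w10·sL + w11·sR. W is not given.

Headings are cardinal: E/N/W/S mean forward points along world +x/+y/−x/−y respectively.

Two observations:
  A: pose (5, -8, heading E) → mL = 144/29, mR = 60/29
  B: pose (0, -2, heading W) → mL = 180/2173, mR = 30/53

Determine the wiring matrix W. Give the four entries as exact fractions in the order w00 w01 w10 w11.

obs A: pose=(5,-8,E) → sL=12, sR=60/29, mL=144/29, mR=60/29
obs B: pose=(0,-2,W) → sL=30/41, sR=30/53, mL=180/2173, mR=30/53
sensor matrix S = [[12, 60/29], [30/41, 30/53]]; det S = 332640/63017
solve [mL_A; mL_B] = S·[w00; w01] and [mR_A; mR_B] = S·[w10; w11]:
  w00 = 1/2, w01 = -1/2, w10 = 0, w11 = 1

1/2 -1/2 0 1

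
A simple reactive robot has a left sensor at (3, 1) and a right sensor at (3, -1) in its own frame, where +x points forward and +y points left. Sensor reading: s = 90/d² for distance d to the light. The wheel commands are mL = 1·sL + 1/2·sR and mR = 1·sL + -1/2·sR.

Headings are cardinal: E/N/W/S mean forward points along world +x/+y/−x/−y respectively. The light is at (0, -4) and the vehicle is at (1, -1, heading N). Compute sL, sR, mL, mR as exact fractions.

left sensor world pos  = (0, 2); dL² = 36
right sensor world pos = (2, 2); dR² = 40
sL = 90/36 = 5/2
sR = 90/40 = 9/4
mL = 1·sL + 1/2·sR = 29/8
mR = 1·sL + -1/2·sR = 11/8

5/2 9/4 29/8 11/8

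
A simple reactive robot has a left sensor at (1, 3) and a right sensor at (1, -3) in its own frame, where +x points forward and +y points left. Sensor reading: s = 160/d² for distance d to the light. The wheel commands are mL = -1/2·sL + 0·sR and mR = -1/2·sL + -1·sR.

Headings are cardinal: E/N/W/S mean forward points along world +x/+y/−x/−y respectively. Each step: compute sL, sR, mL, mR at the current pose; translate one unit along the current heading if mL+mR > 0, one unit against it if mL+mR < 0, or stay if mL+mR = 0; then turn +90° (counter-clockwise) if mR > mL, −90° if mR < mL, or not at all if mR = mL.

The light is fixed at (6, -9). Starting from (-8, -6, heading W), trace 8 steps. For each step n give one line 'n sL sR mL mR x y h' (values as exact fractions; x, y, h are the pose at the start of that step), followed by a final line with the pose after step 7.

0 32/45 160/261 -16/45 -1264/1305 -8 -6 W
1 10/17 40/29 -5/17 -825/493 -7 -6 N
2 160/169 32/29 -80/169 -7728/4901 -7 -7 E
3 80/61 16/29 -40/61 -2136/1769 -8 -7 S
4 32/45 160/261 -16/45 -1264/1305 -8 -6 W
5 10/17 40/29 -5/17 -825/493 -7 -6 N
6 160/169 32/29 -80/169 -7728/4901 -7 -7 E
7 80/61 16/29 -40/61 -2136/1769 -8 -7 S
final -8 -6 W

n=0: pose=(-8,-6,W); sL=32/45, sR=160/261; mL=-16/45, mR=-1264/1305; mL+mR=-192/145 → advance -1; mR−mL=-160/261 → turn -1·90°
n=1: pose=(-7,-6,N); sL=10/17, sR=40/29; mL=-5/17, mR=-825/493; mL+mR=-970/493 → advance -1; mR−mL=-40/29 → turn -1·90°
n=2: pose=(-7,-7,E); sL=160/169, sR=32/29; mL=-80/169, mR=-7728/4901; mL+mR=-10048/4901 → advance -1; mR−mL=-32/29 → turn -1·90°
n=3: pose=(-8,-7,S); sL=80/61, sR=16/29; mL=-40/61, mR=-2136/1769; mL+mR=-3296/1769 → advance -1; mR−mL=-16/29 → turn -1·90°
n=4: pose=(-8,-6,W); sL=32/45, sR=160/261; mL=-16/45, mR=-1264/1305; mL+mR=-192/145 → advance -1; mR−mL=-160/261 → turn -1·90°
n=5: pose=(-7,-6,N); sL=10/17, sR=40/29; mL=-5/17, mR=-825/493; mL+mR=-970/493 → advance -1; mR−mL=-40/29 → turn -1·90°
n=6: pose=(-7,-7,E); sL=160/169, sR=32/29; mL=-80/169, mR=-7728/4901; mL+mR=-10048/4901 → advance -1; mR−mL=-32/29 → turn -1·90°
n=7: pose=(-8,-7,S); sL=80/61, sR=16/29; mL=-40/61, mR=-2136/1769; mL+mR=-3296/1769 → advance -1; mR−mL=-16/29 → turn -1·90°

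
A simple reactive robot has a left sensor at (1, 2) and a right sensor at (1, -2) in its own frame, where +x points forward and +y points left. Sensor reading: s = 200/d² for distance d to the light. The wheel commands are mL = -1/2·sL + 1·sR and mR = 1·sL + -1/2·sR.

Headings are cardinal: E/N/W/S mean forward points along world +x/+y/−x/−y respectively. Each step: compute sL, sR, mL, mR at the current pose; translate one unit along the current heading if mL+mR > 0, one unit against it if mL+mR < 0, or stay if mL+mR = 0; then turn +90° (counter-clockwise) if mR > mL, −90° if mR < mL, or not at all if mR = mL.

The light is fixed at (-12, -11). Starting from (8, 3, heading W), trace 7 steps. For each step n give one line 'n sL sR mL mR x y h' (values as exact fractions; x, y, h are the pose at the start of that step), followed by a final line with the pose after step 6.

0 40/101 200/617 7860/62317 14580/62317 8 3 W
1 20/61 100/229 3810/13969 1530/13969 7 3 S
2 40/89 200/549 6820/48861 13060/48861 7 2 W
3 25/68 1/2 43/136 2/17 6 2 S
4 200/389 40/97 5860/37733 11620/37733 6 1 W
5 100/241 100/173 15450/41693 5250/41693 5 1 S
6 200/337 8/17 996/5729 2052/5729 5 0 W
final 4 0 S

n=0: pose=(8,3,W); sL=40/101, sR=200/617; mL=7860/62317, mR=14580/62317; mL+mR=22440/62317 → advance +1; mR−mL=6720/62317 → turn +1·90°
n=1: pose=(7,3,S); sL=20/61, sR=100/229; mL=3810/13969, mR=1530/13969; mL+mR=5340/13969 → advance +1; mR−mL=-2280/13969 → turn -1·90°
n=2: pose=(7,2,W); sL=40/89, sR=200/549; mL=6820/48861, mR=13060/48861; mL+mR=19880/48861 → advance +1; mR−mL=2080/16287 → turn +1·90°
n=3: pose=(6,2,S); sL=25/68, sR=1/2; mL=43/136, mR=2/17; mL+mR=59/136 → advance +1; mR−mL=-27/136 → turn -1·90°
n=4: pose=(6,1,W); sL=200/389, sR=40/97; mL=5860/37733, mR=11620/37733; mL+mR=17480/37733 → advance +1; mR−mL=5760/37733 → turn +1·90°
n=5: pose=(5,1,S); sL=100/241, sR=100/173; mL=15450/41693, mR=5250/41693; mL+mR=20700/41693 → advance +1; mR−mL=-10200/41693 → turn -1·90°
n=6: pose=(5,0,W); sL=200/337, sR=8/17; mL=996/5729, mR=2052/5729; mL+mR=3048/5729 → advance +1; mR−mL=1056/5729 → turn +1·90°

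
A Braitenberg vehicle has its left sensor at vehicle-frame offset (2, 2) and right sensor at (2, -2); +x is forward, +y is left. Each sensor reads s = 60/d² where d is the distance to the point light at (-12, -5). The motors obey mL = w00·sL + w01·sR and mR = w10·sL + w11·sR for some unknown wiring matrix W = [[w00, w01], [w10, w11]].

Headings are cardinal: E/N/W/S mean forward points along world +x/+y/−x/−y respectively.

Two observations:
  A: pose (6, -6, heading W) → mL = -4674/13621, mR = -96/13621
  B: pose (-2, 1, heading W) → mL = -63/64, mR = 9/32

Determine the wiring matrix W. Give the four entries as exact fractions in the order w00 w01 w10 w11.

-1 -1/2 1 -1

obs A: pose=(6,-6,W) → sL=12/53, sR=60/257, mL=-4674/13621, mR=-96/13621
obs B: pose=(-2,1,W) → sL=3/4, sR=15/32, mL=-63/64, mR=9/32
sensor matrix S = [[12/53, 60/257], [3/4, 15/32]]; det S = -7515/108968
solve [mL_A; mL_B] = S·[w00; w01] and [mR_A; mR_B] = S·[w10; w11]:
  w00 = -1, w01 = -1/2, w10 = 1, w11 = -1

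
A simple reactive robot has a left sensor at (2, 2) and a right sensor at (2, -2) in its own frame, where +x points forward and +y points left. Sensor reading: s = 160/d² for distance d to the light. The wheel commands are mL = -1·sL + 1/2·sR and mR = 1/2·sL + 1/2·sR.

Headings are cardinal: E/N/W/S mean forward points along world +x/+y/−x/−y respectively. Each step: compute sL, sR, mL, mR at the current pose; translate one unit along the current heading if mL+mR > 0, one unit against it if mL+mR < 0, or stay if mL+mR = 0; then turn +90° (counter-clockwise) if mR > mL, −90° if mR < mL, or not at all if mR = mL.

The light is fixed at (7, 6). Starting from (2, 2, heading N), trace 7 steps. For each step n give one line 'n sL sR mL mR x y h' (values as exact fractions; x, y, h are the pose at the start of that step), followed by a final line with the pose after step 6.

n=0: pose=(2,2,N); sL=160/53, sR=160/13; mL=2160/689, mR=5280/689; mL+mR=7440/689 → advance +1; mR−mL=240/53 → turn +1·90°
n=1: pose=(2,3,W); sL=80/37, sR=16/5; mL=-104/185, mR=496/185; mL+mR=392/185 → advance +1; mR−mL=120/37 → turn +1·90°
n=2: pose=(1,3,S); sL=160/41, sR=160/89; mL=-10960/3649, mR=10400/3649; mL+mR=-560/3649 → advance -1; mR−mL=240/41 → turn +1·90°
n=3: pose=(1,4,E); sL=10, sR=5; mL=-15/2, mR=15/2; mL+mR=0 → advance +0; mR−mL=15 → turn +1·90°
n=4: pose=(1,4,N); sL=5/2, sR=10; mL=5/2, mR=25/4; mL+mR=35/4 → advance +1; mR−mL=15/4 → turn +1·90°
n=5: pose=(1,5,W); sL=160/73, sR=32/13; mL=-912/949, mR=2208/949; mL+mR=1296/949 → advance +1; mR−mL=240/73 → turn +1·90°
n=6: pose=(0,5,S); sL=80/17, sR=16/9; mL=-584/153, mR=496/153; mL+mR=-88/153 → advance -1; mR−mL=120/17 → turn +1·90°

0 160/53 160/13 2160/689 5280/689 2 2 N
1 80/37 16/5 -104/185 496/185 2 3 W
2 160/41 160/89 -10960/3649 10400/3649 1 3 S
3 10 5 -15/2 15/2 1 4 E
4 5/2 10 5/2 25/4 1 4 N
5 160/73 32/13 -912/949 2208/949 1 5 W
6 80/17 16/9 -584/153 496/153 0 5 S
final 0 6 E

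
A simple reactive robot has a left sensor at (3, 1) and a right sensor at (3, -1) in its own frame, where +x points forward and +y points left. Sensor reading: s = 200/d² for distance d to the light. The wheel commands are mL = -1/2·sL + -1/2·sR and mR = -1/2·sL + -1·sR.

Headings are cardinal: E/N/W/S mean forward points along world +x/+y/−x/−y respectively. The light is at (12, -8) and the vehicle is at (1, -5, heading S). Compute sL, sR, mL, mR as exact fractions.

left sensor world pos  = (2, -8); dL² = 100
right sensor world pos = (0, -8); dR² = 144
sL = 200/100 = 2
sR = 200/144 = 25/18
mL = -1/2·sL + -1/2·sR = -61/36
mR = -1/2·sL + -1·sR = -43/18

2 25/18 -61/36 -43/18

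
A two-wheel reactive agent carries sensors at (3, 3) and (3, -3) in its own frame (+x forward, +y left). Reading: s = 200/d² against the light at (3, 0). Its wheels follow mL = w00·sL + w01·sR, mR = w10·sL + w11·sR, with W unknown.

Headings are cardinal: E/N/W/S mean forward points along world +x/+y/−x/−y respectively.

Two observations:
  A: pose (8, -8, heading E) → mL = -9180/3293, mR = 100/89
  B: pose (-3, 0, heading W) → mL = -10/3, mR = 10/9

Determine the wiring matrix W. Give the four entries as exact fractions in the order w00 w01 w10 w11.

-1 -1/2 1/2 0

obs A: pose=(8,-8,E) → sL=200/89, sR=40/37, mL=-9180/3293, mR=100/89
obs B: pose=(-3,0,W) → sL=20/9, sR=20/9, mL=-10/3, mR=10/9
sensor matrix S = [[200/89, 40/37], [20/9, 20/9]]; det S = 25600/9879
solve [mL_A; mL_B] = S·[w00; w01] and [mR_A; mR_B] = S·[w10; w11]:
  w00 = -1, w01 = -1/2, w10 = 1/2, w11 = 0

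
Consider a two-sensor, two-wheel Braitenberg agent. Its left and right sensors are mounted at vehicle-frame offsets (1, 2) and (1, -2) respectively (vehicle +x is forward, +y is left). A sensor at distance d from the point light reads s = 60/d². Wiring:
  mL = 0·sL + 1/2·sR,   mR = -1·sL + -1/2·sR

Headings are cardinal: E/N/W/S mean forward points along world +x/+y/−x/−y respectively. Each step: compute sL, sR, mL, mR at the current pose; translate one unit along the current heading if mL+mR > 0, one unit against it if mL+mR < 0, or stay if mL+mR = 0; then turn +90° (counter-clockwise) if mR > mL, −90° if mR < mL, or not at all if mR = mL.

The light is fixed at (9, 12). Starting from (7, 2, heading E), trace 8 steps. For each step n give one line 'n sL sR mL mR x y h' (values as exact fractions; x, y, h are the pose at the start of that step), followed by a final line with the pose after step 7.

0 12/13 12/29 6/29 -426/377 7 2 E
1 30/61 30/73 15/73 -3105/4453 6 2 S
2 60/137 12/13 6/13 -1602/1781 6 3 W
3 3/4 15/16 15/32 -39/32 7 3 N
4 12/13 12/29 6/29 -426/377 7 2 E
5 30/61 30/73 15/73 -3105/4453 6 2 S
6 60/137 12/13 6/13 -1602/1781 6 3 W
7 3/4 15/16 15/32 -39/32 7 3 N
final 7 2 E

n=0: pose=(7,2,E); sL=12/13, sR=12/29; mL=6/29, mR=-426/377; mL+mR=-12/13 → advance -1; mR−mL=-504/377 → turn -1·90°
n=1: pose=(6,2,S); sL=30/61, sR=30/73; mL=15/73, mR=-3105/4453; mL+mR=-30/61 → advance -1; mR−mL=-4020/4453 → turn -1·90°
n=2: pose=(6,3,W); sL=60/137, sR=12/13; mL=6/13, mR=-1602/1781; mL+mR=-60/137 → advance -1; mR−mL=-2424/1781 → turn -1·90°
n=3: pose=(7,3,N); sL=3/4, sR=15/16; mL=15/32, mR=-39/32; mL+mR=-3/4 → advance -1; mR−mL=-27/16 → turn -1·90°
n=4: pose=(7,2,E); sL=12/13, sR=12/29; mL=6/29, mR=-426/377; mL+mR=-12/13 → advance -1; mR−mL=-504/377 → turn -1·90°
n=5: pose=(6,2,S); sL=30/61, sR=30/73; mL=15/73, mR=-3105/4453; mL+mR=-30/61 → advance -1; mR−mL=-4020/4453 → turn -1·90°
n=6: pose=(6,3,W); sL=60/137, sR=12/13; mL=6/13, mR=-1602/1781; mL+mR=-60/137 → advance -1; mR−mL=-2424/1781 → turn -1·90°
n=7: pose=(7,3,N); sL=3/4, sR=15/16; mL=15/32, mR=-39/32; mL+mR=-3/4 → advance -1; mR−mL=-27/16 → turn -1·90°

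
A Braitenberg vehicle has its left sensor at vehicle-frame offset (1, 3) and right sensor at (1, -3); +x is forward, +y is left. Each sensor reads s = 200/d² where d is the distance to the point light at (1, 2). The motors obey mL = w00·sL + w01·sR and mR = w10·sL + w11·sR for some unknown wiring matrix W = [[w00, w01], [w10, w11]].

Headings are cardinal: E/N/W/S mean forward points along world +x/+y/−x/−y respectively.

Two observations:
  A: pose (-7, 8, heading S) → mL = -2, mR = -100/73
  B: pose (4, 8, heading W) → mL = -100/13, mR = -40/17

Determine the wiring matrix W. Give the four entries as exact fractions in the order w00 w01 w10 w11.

obs A: pose=(-7,8,S) → sL=4, sR=100/73, mL=-2, mR=-100/73
obs B: pose=(4,8,W) → sL=200/13, sR=40/17, mL=-100/13, mR=-40/17
sensor matrix S = [[4, 100/73], [200/13, 40/17]]; det S = -188160/16133
solve [mL_A; mL_B] = S·[w00; w01] and [mR_A; mR_B] = S·[w10; w11]:
  w00 = -1/2, w01 = 0, w10 = 0, w11 = -1

-1/2 0 0 -1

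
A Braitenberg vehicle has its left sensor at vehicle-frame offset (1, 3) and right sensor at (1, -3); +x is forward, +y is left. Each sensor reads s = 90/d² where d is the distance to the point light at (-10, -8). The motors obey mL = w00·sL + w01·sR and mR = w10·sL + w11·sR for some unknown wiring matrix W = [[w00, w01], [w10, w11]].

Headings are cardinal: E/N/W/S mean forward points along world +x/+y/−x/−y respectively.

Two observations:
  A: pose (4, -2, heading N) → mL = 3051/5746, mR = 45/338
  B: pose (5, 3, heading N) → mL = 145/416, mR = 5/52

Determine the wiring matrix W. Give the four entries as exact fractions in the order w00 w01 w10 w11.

1/2 1 0 1/2

obs A: pose=(4,-2,N) → sL=9/17, sR=45/169, mL=3051/5746, mR=45/338
obs B: pose=(5,3,N) → sL=5/16, sR=5/26, mL=145/416, mR=5/52
sensor matrix S = [[9/17, 45/169], [5/16, 5/26]]; det S = 855/45968
solve [mL_A; mL_B] = S·[w00; w01] and [mR_A; mR_B] = S·[w10; w11]:
  w00 = 1/2, w01 = 1, w10 = 0, w11 = 1/2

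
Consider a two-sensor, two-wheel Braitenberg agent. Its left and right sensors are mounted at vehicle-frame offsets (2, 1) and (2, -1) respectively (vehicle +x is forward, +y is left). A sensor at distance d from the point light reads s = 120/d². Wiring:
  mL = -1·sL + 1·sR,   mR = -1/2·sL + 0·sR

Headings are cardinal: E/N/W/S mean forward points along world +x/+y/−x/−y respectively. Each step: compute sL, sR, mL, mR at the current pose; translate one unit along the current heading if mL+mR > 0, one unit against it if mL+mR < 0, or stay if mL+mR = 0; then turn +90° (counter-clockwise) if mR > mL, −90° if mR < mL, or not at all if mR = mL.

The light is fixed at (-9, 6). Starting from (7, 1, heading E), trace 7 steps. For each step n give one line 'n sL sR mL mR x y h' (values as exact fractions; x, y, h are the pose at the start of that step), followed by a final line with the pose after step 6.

0 6/17 1/3 -1/51 -3/17 7 1 E
1 24/61 24/49 288/2989 -12/61 6 1 S
2 60/97 60/89 480/8633 -30/97 6 2 W
3 120/229 120/293 -7680/67097 -60/229 7 2 N
4 6/17 1/3 -1/51 -3/17 7 1 E
5 24/61 24/49 288/2989 -12/61 6 1 S
6 60/97 60/89 480/8633 -30/97 6 2 W
final 7 2 N

n=0: pose=(7,1,E); sL=6/17, sR=1/3; mL=-1/51, mR=-3/17; mL+mR=-10/51 → advance -1; mR−mL=-8/51 → turn -1·90°
n=1: pose=(6,1,S); sL=24/61, sR=24/49; mL=288/2989, mR=-12/61; mL+mR=-300/2989 → advance -1; mR−mL=-876/2989 → turn -1·90°
n=2: pose=(6,2,W); sL=60/97, sR=60/89; mL=480/8633, mR=-30/97; mL+mR=-2190/8633 → advance -1; mR−mL=-3150/8633 → turn -1·90°
n=3: pose=(7,2,N); sL=120/229, sR=120/293; mL=-7680/67097, mR=-60/229; mL+mR=-25260/67097 → advance -1; mR−mL=-9900/67097 → turn -1·90°
n=4: pose=(7,1,E); sL=6/17, sR=1/3; mL=-1/51, mR=-3/17; mL+mR=-10/51 → advance -1; mR−mL=-8/51 → turn -1·90°
n=5: pose=(6,1,S); sL=24/61, sR=24/49; mL=288/2989, mR=-12/61; mL+mR=-300/2989 → advance -1; mR−mL=-876/2989 → turn -1·90°
n=6: pose=(6,2,W); sL=60/97, sR=60/89; mL=480/8633, mR=-30/97; mL+mR=-2190/8633 → advance -1; mR−mL=-3150/8633 → turn -1·90°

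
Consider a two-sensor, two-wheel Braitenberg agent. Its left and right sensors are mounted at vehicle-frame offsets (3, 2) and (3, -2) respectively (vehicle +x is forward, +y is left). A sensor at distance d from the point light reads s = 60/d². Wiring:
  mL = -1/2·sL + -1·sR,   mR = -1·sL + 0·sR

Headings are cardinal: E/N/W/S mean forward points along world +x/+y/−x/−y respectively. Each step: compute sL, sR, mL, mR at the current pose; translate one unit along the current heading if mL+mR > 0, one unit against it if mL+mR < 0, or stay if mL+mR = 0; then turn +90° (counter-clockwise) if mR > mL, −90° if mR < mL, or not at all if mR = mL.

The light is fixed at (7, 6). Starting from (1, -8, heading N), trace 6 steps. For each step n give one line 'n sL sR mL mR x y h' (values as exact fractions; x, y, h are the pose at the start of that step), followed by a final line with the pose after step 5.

n=0: pose=(1,-8,N); sL=12/37, sR=60/137; mL=-3042/5069, mR=-12/37; mL+mR=-4686/5069 → advance -1; mR−mL=1398/5069 → turn +1·90°
n=1: pose=(1,-9,W); sL=6/37, sR=6/25; mL=-297/925, mR=-6/37; mL+mR=-447/925 → advance -1; mR−mL=147/925 → turn +1·90°
n=2: pose=(2,-9,S); sL=20/111, sR=60/373; mL=-10390/41403, mR=-20/111; mL+mR=-5950/13801 → advance -1; mR−mL=2930/41403 → turn +1·90°
n=3: pose=(2,-8,E); sL=15/37, sR=3/13; mL=-417/962, mR=-15/37; mL+mR=-807/962 → advance -1; mR−mL=27/962 → turn +1·90°
n=4: pose=(1,-8,N); sL=12/37, sR=60/137; mL=-3042/5069, mR=-12/37; mL+mR=-4686/5069 → advance -1; mR−mL=1398/5069 → turn +1·90°
n=5: pose=(1,-9,W); sL=6/37, sR=6/25; mL=-297/925, mR=-6/37; mL+mR=-447/925 → advance -1; mR−mL=147/925 → turn +1·90°

0 12/37 60/137 -3042/5069 -12/37 1 -8 N
1 6/37 6/25 -297/925 -6/37 1 -9 W
2 20/111 60/373 -10390/41403 -20/111 2 -9 S
3 15/37 3/13 -417/962 -15/37 2 -8 E
4 12/37 60/137 -3042/5069 -12/37 1 -8 N
5 6/37 6/25 -297/925 -6/37 1 -9 W
final 2 -9 S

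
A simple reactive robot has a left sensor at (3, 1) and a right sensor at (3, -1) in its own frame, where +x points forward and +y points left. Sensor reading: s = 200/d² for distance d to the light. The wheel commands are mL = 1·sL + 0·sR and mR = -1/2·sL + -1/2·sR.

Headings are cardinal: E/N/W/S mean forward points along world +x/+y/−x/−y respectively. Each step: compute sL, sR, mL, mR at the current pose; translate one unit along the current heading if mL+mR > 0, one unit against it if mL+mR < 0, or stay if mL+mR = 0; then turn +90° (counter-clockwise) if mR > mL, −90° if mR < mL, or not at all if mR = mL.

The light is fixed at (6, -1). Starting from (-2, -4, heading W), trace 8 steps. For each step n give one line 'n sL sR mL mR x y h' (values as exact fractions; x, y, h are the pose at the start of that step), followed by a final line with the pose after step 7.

0 200/137 8/5 200/137 -1048/685 -2 -4 W
1 25/8 50/9 25/8 -625/144 -1 -4 N
2 8 200/41 8 -264/41 -1 -5 E
3 100/37 100/49 100/37 -4300/1813 0 -5 S
4 200/117 200/97 200/117 -21400/11349 0 -6 W
5 5 10 5 -15/2 1 -6 N
6 200/29 200/53 200/29 -8200/1537 1 -7 E
7 20/9 100/53 20/9 -980/477 2 -7 S
final 2 -8 W

n=0: pose=(-2,-4,W); sL=200/137, sR=8/5; mL=200/137, mR=-1048/685; mL+mR=-48/685 → advance -1; mR−mL=-2048/685 → turn -1·90°
n=1: pose=(-1,-4,N); sL=25/8, sR=50/9; mL=25/8, mR=-625/144; mL+mR=-175/144 → advance -1; mR−mL=-1075/144 → turn -1·90°
n=2: pose=(-1,-5,E); sL=8, sR=200/41; mL=8, mR=-264/41; mL+mR=64/41 → advance +1; mR−mL=-592/41 → turn -1·90°
n=3: pose=(0,-5,S); sL=100/37, sR=100/49; mL=100/37, mR=-4300/1813; mL+mR=600/1813 → advance +1; mR−mL=-9200/1813 → turn -1·90°
n=4: pose=(0,-6,W); sL=200/117, sR=200/97; mL=200/117, mR=-21400/11349; mL+mR=-2000/11349 → advance -1; mR−mL=-13600/3783 → turn -1·90°
n=5: pose=(1,-6,N); sL=5, sR=10; mL=5, mR=-15/2; mL+mR=-5/2 → advance -1; mR−mL=-25/2 → turn -1·90°
n=6: pose=(1,-7,E); sL=200/29, sR=200/53; mL=200/29, mR=-8200/1537; mL+mR=2400/1537 → advance +1; mR−mL=-18800/1537 → turn -1·90°
n=7: pose=(2,-7,S); sL=20/9, sR=100/53; mL=20/9, mR=-980/477; mL+mR=80/477 → advance +1; mR−mL=-680/159 → turn -1·90°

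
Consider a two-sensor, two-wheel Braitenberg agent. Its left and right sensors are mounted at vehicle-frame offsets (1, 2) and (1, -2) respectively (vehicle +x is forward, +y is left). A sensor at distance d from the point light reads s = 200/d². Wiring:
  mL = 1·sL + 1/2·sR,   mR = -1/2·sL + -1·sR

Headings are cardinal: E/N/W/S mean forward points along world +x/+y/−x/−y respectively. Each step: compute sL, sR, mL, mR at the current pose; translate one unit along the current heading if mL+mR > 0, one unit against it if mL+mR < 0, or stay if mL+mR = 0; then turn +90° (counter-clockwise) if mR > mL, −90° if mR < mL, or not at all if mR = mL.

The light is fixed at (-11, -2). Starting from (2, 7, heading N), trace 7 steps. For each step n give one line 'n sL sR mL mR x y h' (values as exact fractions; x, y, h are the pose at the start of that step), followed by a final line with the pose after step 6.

n=0: pose=(2,7,N); sL=200/221, sR=8/13; mL=268/221, mR=-236/221; mL+mR=32/221 → advance +1; mR−mL=-504/221 → turn -1·90°
n=1: pose=(2,8,E); sL=10/17, sR=10/13; mL=215/221, mR=-235/221; mL+mR=-20/221 → advance -1; mR−mL=-450/221 → turn -1·90°
n=2: pose=(1,8,S); sL=200/277, sR=200/181; mL=63900/50137, mR=-73500/50137; mL+mR=-9600/50137 → advance -1; mR−mL=-137400/50137 → turn -1·90°
n=3: pose=(1,9,W); sL=100/101, sR=20/29; mL=3910/2929, mR=-3470/2929; mL+mR=440/2929 → advance +1; mR−mL=-7380/2929 → turn -1·90°
n=4: pose=(0,9,N); sL=8/9, sR=200/313; mL=3404/2817, mR=-3052/2817; mL+mR=352/2817 → advance +1; mR−mL=-2152/939 → turn -1·90°
n=5: pose=(0,10,E); sL=10/17, sR=50/61; mL=1035/1037, mR=-1155/1037; mL+mR=-120/1037 → advance -1; mR−mL=-2190/1037 → turn -1·90°
n=6: pose=(-1,10,S); sL=40/53, sR=40/37; mL=2540/1961, mR=-2860/1961; mL+mR=-320/1961 → advance -1; mR−mL=-5400/1961 → turn -1·90°

0 200/221 8/13 268/221 -236/221 2 7 N
1 10/17 10/13 215/221 -235/221 2 8 E
2 200/277 200/181 63900/50137 -73500/50137 1 8 S
3 100/101 20/29 3910/2929 -3470/2929 1 9 W
4 8/9 200/313 3404/2817 -3052/2817 0 9 N
5 10/17 50/61 1035/1037 -1155/1037 0 10 E
6 40/53 40/37 2540/1961 -2860/1961 -1 10 S
final -1 11 W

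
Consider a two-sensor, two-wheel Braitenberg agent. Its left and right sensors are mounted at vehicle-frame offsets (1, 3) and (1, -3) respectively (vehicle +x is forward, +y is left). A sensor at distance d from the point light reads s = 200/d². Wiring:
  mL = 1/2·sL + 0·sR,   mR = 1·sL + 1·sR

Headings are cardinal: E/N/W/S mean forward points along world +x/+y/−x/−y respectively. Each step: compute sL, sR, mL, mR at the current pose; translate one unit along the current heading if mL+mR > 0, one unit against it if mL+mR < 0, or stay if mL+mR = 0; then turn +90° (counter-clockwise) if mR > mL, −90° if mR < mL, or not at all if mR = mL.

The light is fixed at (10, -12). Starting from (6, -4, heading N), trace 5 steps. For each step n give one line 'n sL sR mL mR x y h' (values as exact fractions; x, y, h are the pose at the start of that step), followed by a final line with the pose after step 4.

0 20/13 100/41 10/13 2120/533 6 -4 N
1 200/61 200/169 100/61 46000/10309 6 -3 W
2 50/17 25/16 25/17 1225/272 5 -3 S
3 200/137 200/41 100/137 35600/5617 5 -4 E
4 20/13 100/41 10/13 2120/533 6 -4 N
final 6 -3 W

n=0: pose=(6,-4,N); sL=20/13, sR=100/41; mL=10/13, mR=2120/533; mL+mR=2530/533 → advance +1; mR−mL=1710/533 → turn +1·90°
n=1: pose=(6,-3,W); sL=200/61, sR=200/169; mL=100/61, mR=46000/10309; mL+mR=62900/10309 → advance +1; mR−mL=29100/10309 → turn +1·90°
n=2: pose=(5,-3,S); sL=50/17, sR=25/16; mL=25/17, mR=1225/272; mL+mR=1625/272 → advance +1; mR−mL=825/272 → turn +1·90°
n=3: pose=(5,-4,E); sL=200/137, sR=200/41; mL=100/137, mR=35600/5617; mL+mR=39700/5617 → advance +1; mR−mL=31500/5617 → turn +1·90°
n=4: pose=(6,-4,N); sL=20/13, sR=100/41; mL=10/13, mR=2120/533; mL+mR=2530/533 → advance +1; mR−mL=1710/533 → turn +1·90°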